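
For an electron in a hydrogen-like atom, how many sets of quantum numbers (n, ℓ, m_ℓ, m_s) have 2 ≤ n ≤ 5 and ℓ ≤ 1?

32

For each n in the range, tally the orbitals obeying ℓ ≤ 1:
n=2 → 4; n=3 → 4; n=4 → 4; n=5 → 4.
Orbitals: 4 + 4 + 4 + 4 = 16. Including both spin states (m_s = ±1/2) gives 2 × 16 = 32 states.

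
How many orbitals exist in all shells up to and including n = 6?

Total orbitals = 1² + 2² + 3² + 4² + 5² + 6² = 91.

91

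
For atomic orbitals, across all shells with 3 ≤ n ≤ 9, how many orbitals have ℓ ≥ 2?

Count contributing orbitals for each principal shell:
n=3 → 5; n=4 → 12; n=5 → 21; n=6 → 32; n=7 → 45; n=8 → 60; n=9 → 77.
Total orbitals: 5 + 12 + 21 + 32 + 45 + 60 + 77 = 252.

252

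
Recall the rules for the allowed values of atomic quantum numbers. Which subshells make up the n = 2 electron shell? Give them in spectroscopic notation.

For n = 2, ℓ runs from 0 to 1. In spectroscopic notation ℓ = 0,1,2,… ↔ s,p,d,f,g,h,i, so the subshells are 2s, 2p.

2s, 2p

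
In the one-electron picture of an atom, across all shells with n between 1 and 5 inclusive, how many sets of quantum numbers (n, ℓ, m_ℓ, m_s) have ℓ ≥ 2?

76

Work shell by shell — for each n, count the (ℓ, m_ℓ) pairs that satisfy ℓ ≥ 2:
n=3 → 5; n=4 → 12; n=5 → 21.
Orbitals: 5 + 12 + 21 = 38. Including both spin states (m_s = ±1/2) gives 2 × 38 = 76 states.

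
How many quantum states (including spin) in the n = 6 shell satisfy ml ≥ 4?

For n = 6, l ranges over 0 … 5.
The (l, ml) pairs meeting ml ≥ 4 give: l=4 → 1; l=5 → 2.
Orbitals: 1 + 2 = 3. Each orbital carries two spin states, so 3 × 2 = 6 states.

6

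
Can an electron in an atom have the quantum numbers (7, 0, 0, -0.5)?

Allowed

n = 7 is a positive integer. l = 0 satisfies 0 ≤ l ≤ n−1 = 6. ml = 0 lies in the range −l … +l (here 0). ms = -1/2 is one of ±1/2.
All four constraints are satisfied.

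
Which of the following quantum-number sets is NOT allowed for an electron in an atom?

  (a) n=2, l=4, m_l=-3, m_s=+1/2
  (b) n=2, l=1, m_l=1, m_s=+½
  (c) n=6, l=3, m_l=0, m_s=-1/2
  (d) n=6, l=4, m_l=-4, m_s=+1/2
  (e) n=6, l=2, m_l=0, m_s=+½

(a) has l = 4 ≥ n = 2, violating 0 ≤ l ≤ n−1.
The remaining sets (b), (c), (d), (e) satisfy all four rules.

(a)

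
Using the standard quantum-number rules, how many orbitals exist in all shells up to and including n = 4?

30

Total orbitals = 1² + 2² + 3² + 4² = 30.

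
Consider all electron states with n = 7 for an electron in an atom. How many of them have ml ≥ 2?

Orbitals with ml ≥ 2, by l: l=2 → 1; l=3 → 2; l=4 → 3; l=5 → 4; l=6 → 5.
Orbitals: 1 + 2 + 3 + 4 + 5 = 15. Each orbital carries two spin states, so 15 × 2 = 30 states.

30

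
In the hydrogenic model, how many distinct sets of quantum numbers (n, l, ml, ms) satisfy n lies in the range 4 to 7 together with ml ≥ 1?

104

Per-shell orbital counts meeting the constraint:
n=4 → 6; n=5 → 10; n=6 → 15; n=7 → 21.
Orbitals: 6 + 10 + 15 + 21 = 52. Including both spin states (ms = ±1/2) gives 2 × 52 = 104 states.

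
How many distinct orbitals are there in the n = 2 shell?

4

The n = 2 shell contains n² = 2² = 4 orbitals.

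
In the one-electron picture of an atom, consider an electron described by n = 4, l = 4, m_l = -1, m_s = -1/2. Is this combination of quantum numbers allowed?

The orbital quantum number must satisfy 0 ≤ l ≤ n−1. With n = 4 the allowed l values are 0, 1, 2, 3, so l = 4 is out of range.

Invalid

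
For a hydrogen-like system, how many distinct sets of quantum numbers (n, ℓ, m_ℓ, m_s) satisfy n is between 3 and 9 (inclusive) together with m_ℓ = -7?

Per-shell orbital counts meeting the constraint:
n=8 → 1; n=9 → 2.
Orbitals: 1 + 2 = 3. Including both spin states (m_s = ±1/2) gives 2 × 3 = 6 states.

6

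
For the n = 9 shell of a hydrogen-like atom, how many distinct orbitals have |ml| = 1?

16

Go through l = 0, …, 8 (the values permitted for n = 9).
Orbitals with |ml| = 1, by l: l=1 → 2; l=2 → 2; l=3 → 2; l=4 → 2; l=5 → 2; l=6 → 2; l=7 → 2; l=8 → 2.
Total orbitals: 2 + 2 + 2 + 2 + 2 + 2 + 2 + 2 = 16.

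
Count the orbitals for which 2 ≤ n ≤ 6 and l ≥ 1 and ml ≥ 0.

Work shell by shell — for each n, count the (l, ml) pairs that satisfy l ≥ 1 and ml ≥ 0:
n=2 → 2; n=3 → 5; n=4 → 9; n=5 → 14; n=6 → 20.
Total orbitals: 2 + 5 + 9 + 14 + 20 = 50.

50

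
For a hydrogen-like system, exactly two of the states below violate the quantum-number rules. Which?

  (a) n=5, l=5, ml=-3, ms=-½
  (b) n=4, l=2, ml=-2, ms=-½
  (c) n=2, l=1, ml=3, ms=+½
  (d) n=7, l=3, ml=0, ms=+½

(a) has l = 5 ≥ n = 5, violating 0 ≤ l ≤ n−1.
(c) has |ml| = 3 > l = 1, violating −l ≤ ml ≤ l.
The remaining sets (b), (d) satisfy all four rules.

(a) and (c)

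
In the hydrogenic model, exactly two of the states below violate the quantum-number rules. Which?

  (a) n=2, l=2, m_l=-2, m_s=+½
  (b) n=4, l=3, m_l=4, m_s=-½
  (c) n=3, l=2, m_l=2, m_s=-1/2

(a) and (b)

(a) has l = 2 ≥ n = 2, violating 0 ≤ l ≤ n−1.
(b) has |m_l| = 4 > l = 3, violating −l ≤ m_l ≤ l.
The remaining set (c) satisfies all four rules.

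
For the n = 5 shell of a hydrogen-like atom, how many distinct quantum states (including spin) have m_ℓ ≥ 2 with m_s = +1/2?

Go through ℓ = 0, …, 4 (the values permitted for n = 5).
Contributions: ℓ=2 → 1; ℓ=3 → 2; ℓ=4 → 3.
Orbitals: 1 + 2 + 3 = 6. With m_s fixed to a single value there is one state per orbital, giving 6 states.

6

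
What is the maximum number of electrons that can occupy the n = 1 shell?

2

A shell holds 2n² electrons: 2 × 1² = 2 × 1 = 2.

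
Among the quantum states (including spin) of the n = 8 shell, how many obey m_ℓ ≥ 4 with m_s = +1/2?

10

Go through ℓ = 0, …, 7 (the values permitted for n = 8).
Contributions: ℓ=4 → 1; ℓ=5 → 2; ℓ=6 → 3; ℓ=7 → 4.
Orbitals: 1 + 2 + 3 + 4 = 10. With m_s fixed to a single value there is one state per orbital, giving 10 states.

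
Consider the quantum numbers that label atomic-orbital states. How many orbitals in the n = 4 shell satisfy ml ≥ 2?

Go through l = 0, …, 3 (the values permitted for n = 4).
The (l, ml) pairs meeting ml ≥ 2 give: l=2 → 1; l=3 → 2.
Total orbitals: 1 + 2 = 3.

3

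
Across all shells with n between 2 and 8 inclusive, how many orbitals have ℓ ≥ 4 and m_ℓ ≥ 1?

For each n in the range, tally the orbitals obeying ℓ ≥ 4 and m_ℓ ≥ 1:
n=5 → 4; n=6 → 9; n=7 → 15; n=8 → 22.
Total orbitals: 4 + 9 + 15 + 22 = 50.

50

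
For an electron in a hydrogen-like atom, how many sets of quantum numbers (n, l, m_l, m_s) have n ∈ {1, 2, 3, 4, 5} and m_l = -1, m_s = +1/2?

Per-shell orbital counts meeting the constraint:
n=2 → 1; n=3 → 2; n=4 → 3; n=5 → 4.
Orbitals: 1 + 2 + 3 + 4 = 10. With m_s fixed to +1/2 there is one state per orbital, so 10 states.

10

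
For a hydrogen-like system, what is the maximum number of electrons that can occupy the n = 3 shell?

A shell holds 2n² electrons: 2 × 3² = 2 × 9 = 18.

18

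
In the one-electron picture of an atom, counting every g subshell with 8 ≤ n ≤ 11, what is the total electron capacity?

72

A g subshell (l = 4) exists for every n ≥ 5, so shells n = 8, 9, 10, 11 each contribute one — 4 subshells.
Since each g subshell holds 2(2·4+1) = 18 electrons, the total is 4 × 18 = 72.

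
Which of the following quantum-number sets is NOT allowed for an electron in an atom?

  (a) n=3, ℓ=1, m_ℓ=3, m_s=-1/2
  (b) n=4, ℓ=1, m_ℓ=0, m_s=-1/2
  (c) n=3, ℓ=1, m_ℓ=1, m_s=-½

(a) has |m_ℓ| = 3 > ℓ = 1, violating −ℓ ≤ m_ℓ ≤ ℓ.
The remaining sets (b), (c) satisfy all four rules.

(a)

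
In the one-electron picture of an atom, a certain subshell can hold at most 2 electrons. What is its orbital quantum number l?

2(2l+1) = 2 ⇒ 2l+1 = 1 ⇒ l = 0.

l = 0 (s)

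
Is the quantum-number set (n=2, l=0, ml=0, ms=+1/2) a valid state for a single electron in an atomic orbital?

n = 2 is a positive integer. l = 0 satisfies 0 ≤ l ≤ n−1 = 1. ml = 0 lies in the range −l … +l (here 0). ms = +1/2 is one of ±1/2.
All four constraints are satisfied.

Allowed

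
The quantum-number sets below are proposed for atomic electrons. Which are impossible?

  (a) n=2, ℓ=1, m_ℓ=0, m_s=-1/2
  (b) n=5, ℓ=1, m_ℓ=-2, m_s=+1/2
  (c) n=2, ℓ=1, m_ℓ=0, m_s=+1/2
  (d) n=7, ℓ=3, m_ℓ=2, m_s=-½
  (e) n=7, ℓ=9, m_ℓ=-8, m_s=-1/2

(b) has |m_ℓ| = 2 > ℓ = 1, violating −ℓ ≤ m_ℓ ≤ ℓ.
(e) has ℓ = 9 ≥ n = 7, violating 0 ≤ ℓ ≤ n−1.
The remaining sets (a), (c), (d) satisfy all four rules.

(b) and (e)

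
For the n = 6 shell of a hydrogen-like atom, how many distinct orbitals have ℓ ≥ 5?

11

With n = 6 the allowed ℓ are 0, 1, …, 5.
Per ℓ-value: ℓ=5 → 11.
Total orbitals: 11.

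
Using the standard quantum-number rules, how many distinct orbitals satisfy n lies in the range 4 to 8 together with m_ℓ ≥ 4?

Count contributing orbitals for each principal shell:
n=5 → 1; n=6 → 3; n=7 → 6; n=8 → 10.
Total orbitals: 1 + 3 + 6 + 10 = 20.

20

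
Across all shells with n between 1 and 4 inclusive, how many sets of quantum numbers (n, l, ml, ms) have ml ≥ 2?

8

Work shell by shell — for each n, count the (l, ml) pairs that satisfy ml ≥ 2:
n=3 → 1; n=4 → 3.
Orbitals: 1 + 3 = 4. Including both spin states (ms = ±1/2) gives 2 × 4 = 8 states.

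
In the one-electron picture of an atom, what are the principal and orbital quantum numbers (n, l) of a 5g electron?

The leading integer gives n = 5; the letter 'g' means l = 4.

n = 5, l = 4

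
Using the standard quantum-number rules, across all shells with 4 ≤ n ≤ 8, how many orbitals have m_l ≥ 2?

55

Go shell by shell, enumerating (l, m_l) with m_l ≥ 2:
n=4 → 3; n=5 → 6; n=6 → 10; n=7 → 15; n=8 → 21.
Total orbitals: 3 + 6 + 10 + 15 + 21 = 55.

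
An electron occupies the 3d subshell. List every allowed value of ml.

The 3d subshell has l = 2, and ml takes every integer from −l to +l. With l = 2 that gives the 5 values -2, -1, 0, 1, 2.

-2, -1, 0, 1, 2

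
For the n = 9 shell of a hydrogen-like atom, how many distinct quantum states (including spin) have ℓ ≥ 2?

154

The n = 9 shell has ℓ = 0 through 8; check each.
Contributions: ℓ=2 → 5; ℓ=3 → 7; ℓ=4 → 9; ℓ=5 → 11; ℓ=6 → 13; ℓ=7 → 15; ℓ=8 → 17.
Orbitals: 5 + 7 + 9 + 11 + 13 + 15 + 17 = 77. Each orbital carries two spin states, so 77 × 2 = 154 states.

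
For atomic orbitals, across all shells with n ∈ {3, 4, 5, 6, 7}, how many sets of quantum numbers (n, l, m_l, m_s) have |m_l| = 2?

Treat each shell separately and count matching orbitals:
n=3 → 2; n=4 → 4; n=5 → 6; n=6 → 8; n=7 → 10.
Orbitals: 2 + 4 + 6 + 8 + 10 = 30. Including both spin states (m_s = ±1/2) gives 2 × 30 = 60 states.

60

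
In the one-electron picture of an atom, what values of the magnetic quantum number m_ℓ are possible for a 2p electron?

-1, 0, 1

The 2p subshell has ℓ = 1, and m_ℓ takes every integer from −ℓ to +ℓ. With ℓ = 1 that gives the 3 values -1, 0, 1.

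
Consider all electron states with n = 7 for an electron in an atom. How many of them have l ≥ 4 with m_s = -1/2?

33

The n = 7 shell has l = 0 through 6; check each.
The (l, m_l) pairs meeting l ≥ 4 give: l=4 → 9; l=5 → 11; l=6 → 13.
Orbitals: 9 + 11 + 13 = 33. With m_s fixed to a single value there is one state per orbital, giving 33 states.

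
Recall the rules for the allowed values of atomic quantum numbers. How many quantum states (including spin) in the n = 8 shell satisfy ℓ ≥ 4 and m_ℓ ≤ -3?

Contributions: ℓ=4 → 2; ℓ=5 → 3; ℓ=6 → 4; ℓ=7 → 5.
Orbitals: 2 + 3 + 4 + 5 = 14. Each orbital carries two spin states, so 14 × 2 = 28 states.

28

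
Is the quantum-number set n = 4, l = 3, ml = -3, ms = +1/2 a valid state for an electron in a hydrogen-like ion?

n = 4 is a positive integer. l = 3 satisfies 0 ≤ l ≤ n−1 = 3. ml = -3 lies in the range −l … +l (here −3 … 3). ms = +1/2 is one of ±1/2.
All four constraints are satisfied.

Allowed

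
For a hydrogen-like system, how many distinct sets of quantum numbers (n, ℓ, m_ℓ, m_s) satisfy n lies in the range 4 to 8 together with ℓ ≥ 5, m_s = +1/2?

Count contributing orbitals for each principal shell:
n=6 → 11; n=7 → 24; n=8 → 39.
Orbitals: 11 + 24 + 39 = 74. With m_s fixed to +1/2 there is one state per orbital, so 74 states.

74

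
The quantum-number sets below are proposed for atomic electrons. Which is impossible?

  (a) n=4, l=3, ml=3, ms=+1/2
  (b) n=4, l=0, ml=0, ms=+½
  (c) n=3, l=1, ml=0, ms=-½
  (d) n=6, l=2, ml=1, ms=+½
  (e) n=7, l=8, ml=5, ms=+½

(e) has l = 8 ≥ n = 7, violating 0 ≤ l ≤ n−1.
The remaining sets (a), (b), (c), (d) satisfy all four rules.

(e)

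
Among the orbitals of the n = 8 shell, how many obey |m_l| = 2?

Per l-value: l=2 → 2; l=3 → 2; l=4 → 2; l=5 → 2; l=6 → 2; l=7 → 2.
Total orbitals: 2 + 2 + 2 + 2 + 2 + 2 = 12.

12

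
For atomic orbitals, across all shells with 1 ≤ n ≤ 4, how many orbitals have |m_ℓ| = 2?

6

Treat each shell separately and count matching orbitals:
n=3 → 2; n=4 → 4.
Total orbitals: 2 + 4 = 6.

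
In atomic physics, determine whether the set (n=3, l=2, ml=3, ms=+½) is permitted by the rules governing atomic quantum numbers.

No

The magnetic quantum number must satisfy −l ≤ ml ≤ l. With l = 2, ml can only be -2, -1, 0, 1, 2, so ml = 3 is forbidden.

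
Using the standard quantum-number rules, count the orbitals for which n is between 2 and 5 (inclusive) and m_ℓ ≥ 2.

Treat each shell separately and count matching orbitals:
n=3 → 1; n=4 → 3; n=5 → 6.
Total orbitals: 1 + 3 + 6 = 10.

10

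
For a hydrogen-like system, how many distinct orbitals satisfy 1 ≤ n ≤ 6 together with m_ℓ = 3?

6

Count contributing orbitals for each principal shell:
n=4 → 1; n=5 → 2; n=6 → 3.
Total orbitals: 1 + 2 + 3 = 6.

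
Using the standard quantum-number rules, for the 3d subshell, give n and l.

n = 3, l = 2

The leading integer gives n = 3; the letter 'd' means l = 2.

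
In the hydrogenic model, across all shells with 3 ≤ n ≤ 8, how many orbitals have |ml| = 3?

30

Work shell by shell — for each n, count the (l, ml) pairs that satisfy |ml| = 3:
n=4 → 2; n=5 → 4; n=6 → 6; n=7 → 8; n=8 → 10.
Total orbitals: 2 + 4 + 6 + 8 + 10 = 30.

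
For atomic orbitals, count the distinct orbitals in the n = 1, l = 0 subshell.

1

A subshell has 2l+1 orbitals; with l = 0, that's 1.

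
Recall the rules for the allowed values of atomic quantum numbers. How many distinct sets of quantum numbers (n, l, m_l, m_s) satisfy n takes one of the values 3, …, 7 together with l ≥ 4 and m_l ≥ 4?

20

Per-shell orbital counts meeting the constraint:
n=5 → 1; n=6 → 3; n=7 → 6.
Orbitals: 1 + 3 + 6 = 10. Including both spin states (m_s = ±1/2) gives 2 × 10 = 20 states.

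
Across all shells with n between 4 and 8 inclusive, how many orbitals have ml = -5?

6

For each n in the range, tally the orbitals obeying ml = -5:
n=6 → 1; n=7 → 2; n=8 → 3.
Total orbitals: 1 + 2 + 3 = 6.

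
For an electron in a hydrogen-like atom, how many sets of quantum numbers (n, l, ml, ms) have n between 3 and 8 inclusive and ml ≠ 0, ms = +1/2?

166

Per-shell orbital counts meeting the constraint:
n=3 → 6; n=4 → 12; n=5 → 20; n=6 → 30; n=7 → 42; n=8 → 56.
Orbitals: 6 + 12 + 20 + 30 + 42 + 56 = 166. With ms fixed to +1/2 there is one state per orbital, so 166 states.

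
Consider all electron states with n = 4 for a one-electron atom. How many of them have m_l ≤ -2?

6

Go through l = 0, …, 3 (the values permitted for n = 4).
Contributions: l=2 → 1; l=3 → 2.
Orbitals: 1 + 2 = 3. Each orbital carries two spin states, so 3 × 2 = 6 states.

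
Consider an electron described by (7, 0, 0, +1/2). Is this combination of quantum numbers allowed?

n = 7 is a positive integer. l = 0 satisfies 0 ≤ l ≤ n−1 = 6. m_l = 0 lies in the range −l … +l (here 0). m_s = +1/2 is one of ±1/2.
All four constraints are satisfied.

Valid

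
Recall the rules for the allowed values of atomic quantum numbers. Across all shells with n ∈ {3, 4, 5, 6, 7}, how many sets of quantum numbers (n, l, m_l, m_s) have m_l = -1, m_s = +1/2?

Treat each shell separately and count matching orbitals:
n=3 → 2; n=4 → 3; n=5 → 4; n=6 → 5; n=7 → 6.
Orbitals: 2 + 3 + 4 + 5 + 6 = 20. With m_s fixed to +1/2 there is one state per orbital, so 20 states.

20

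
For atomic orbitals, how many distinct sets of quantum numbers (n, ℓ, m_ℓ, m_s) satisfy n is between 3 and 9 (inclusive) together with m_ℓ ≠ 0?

476

Per-shell orbital counts meeting the constraint:
n=3 → 6; n=4 → 12; n=5 → 20; n=6 → 30; n=7 → 42; n=8 → 56; n=9 → 72.
Orbitals: 6 + 12 + 20 + 30 + 42 + 56 + 72 = 238. Including both spin states (m_s = ±1/2) gives 2 × 238 = 476 states.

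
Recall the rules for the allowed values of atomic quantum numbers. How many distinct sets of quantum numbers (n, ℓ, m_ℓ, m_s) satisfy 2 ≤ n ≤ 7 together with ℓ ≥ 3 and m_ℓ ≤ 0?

Per-shell orbital counts meeting the constraint:
n=4 → 4; n=5 → 9; n=6 → 15; n=7 → 22.
Orbitals: 4 + 9 + 15 + 22 = 50. Including both spin states (m_s = ±1/2) gives 2 × 50 = 100 states.

100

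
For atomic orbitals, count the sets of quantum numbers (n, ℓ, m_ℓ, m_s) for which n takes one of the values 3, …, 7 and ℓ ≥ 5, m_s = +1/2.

Work shell by shell — for each n, count the (ℓ, m_ℓ) pairs that satisfy ℓ ≥ 5:
n=6 → 11; n=7 → 24.
Orbitals: 11 + 24 = 35. With m_s fixed to +1/2 there is one state per orbital, so 35 states.

35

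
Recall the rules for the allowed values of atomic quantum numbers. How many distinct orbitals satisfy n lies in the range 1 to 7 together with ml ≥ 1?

Go shell by shell, enumerating (l, ml) with ml ≥ 1:
n=2 → 1; n=3 → 3; n=4 → 6; n=5 → 10; n=6 → 15; n=7 → 21.
Total orbitals: 1 + 3 + 6 + 10 + 15 + 21 = 56.

56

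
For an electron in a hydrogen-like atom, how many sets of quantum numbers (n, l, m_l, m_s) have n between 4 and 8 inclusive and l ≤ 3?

160

For each n in the range, tally the orbitals obeying l ≤ 3:
n=4 → 16; n=5 → 16; n=6 → 16; n=7 → 16; n=8 → 16.
Orbitals: 16 + 16 + 16 + 16 + 16 = 80. Including both spin states (m_s = ±1/2) gives 2 × 80 = 160 states.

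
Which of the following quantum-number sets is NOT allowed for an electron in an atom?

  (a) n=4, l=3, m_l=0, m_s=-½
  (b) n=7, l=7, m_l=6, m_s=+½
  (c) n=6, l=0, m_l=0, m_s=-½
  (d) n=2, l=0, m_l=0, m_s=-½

(b)

(b) has l = 7 ≥ n = 7, violating 0 ≤ l ≤ n−1.
The remaining sets (a), (c), (d) satisfy all four rules.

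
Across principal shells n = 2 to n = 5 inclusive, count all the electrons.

108

Shell n has n² orbitals: 2²=4 + 3²=9 + 4²=16 + 5²=25 = 54 orbitals.
Two spin states per orbital: 2 × 54 = 108 electrons.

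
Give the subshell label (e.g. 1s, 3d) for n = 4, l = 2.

l = 2 corresponds to the letter 'd', so the subshell is 4d.

4d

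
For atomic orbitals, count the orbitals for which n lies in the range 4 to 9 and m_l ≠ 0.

Work shell by shell — for each n, count the (l, m_l) pairs that satisfy m_l ≠ 0:
n=4 → 12; n=5 → 20; n=6 → 30; n=7 → 42; n=8 → 56; n=9 → 72.
Total orbitals: 12 + 20 + 30 + 42 + 56 + 72 = 232.

232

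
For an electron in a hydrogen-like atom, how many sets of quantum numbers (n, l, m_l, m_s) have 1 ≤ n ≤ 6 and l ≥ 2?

140

Count contributing orbitals for each principal shell:
n=3 → 5; n=4 → 12; n=5 → 21; n=6 → 32.
Orbitals: 5 + 12 + 21 + 32 = 70. Including both spin states (m_s = ±1/2) gives 2 × 70 = 140 states.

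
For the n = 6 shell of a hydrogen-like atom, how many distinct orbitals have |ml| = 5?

2

The n = 6 shell has l = 0 through 5; check each.
Contributions: l=5 → 2.
Total orbitals: 2.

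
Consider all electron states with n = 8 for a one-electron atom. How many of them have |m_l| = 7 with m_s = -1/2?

2

Go through l = 0, …, 7 (the values permitted for n = 8).
Contributions: l=7 → 2.
Orbitals: 2. With m_s fixed to a single value there is one state per orbital, giving 2 states.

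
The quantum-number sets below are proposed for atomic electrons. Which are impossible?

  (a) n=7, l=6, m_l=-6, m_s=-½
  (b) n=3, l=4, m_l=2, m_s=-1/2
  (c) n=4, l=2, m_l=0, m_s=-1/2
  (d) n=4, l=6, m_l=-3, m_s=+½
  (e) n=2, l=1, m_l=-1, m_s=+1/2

(b) has l = 4 ≥ n = 3, violating 0 ≤ l ≤ n−1.
(d) has l = 6 ≥ n = 4, violating 0 ≤ l ≤ n−1.
The remaining sets (a), (c), (e) satisfy all four rules.

(b) and (d)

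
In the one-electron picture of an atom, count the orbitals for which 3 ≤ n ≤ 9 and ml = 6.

6

Per-shell orbital counts meeting the constraint:
n=7 → 1; n=8 → 2; n=9 → 3.
Total orbitals: 1 + 2 + 3 = 6.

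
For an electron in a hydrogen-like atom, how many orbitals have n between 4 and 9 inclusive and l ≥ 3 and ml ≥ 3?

56

For each n in the range, tally the orbitals obeying l ≥ 3 and ml ≥ 3:
n=4 → 1; n=5 → 3; n=6 → 6; n=7 → 10; n=8 → 15; n=9 → 21.
Total orbitals: 1 + 3 + 6 + 10 + 15 + 21 = 56.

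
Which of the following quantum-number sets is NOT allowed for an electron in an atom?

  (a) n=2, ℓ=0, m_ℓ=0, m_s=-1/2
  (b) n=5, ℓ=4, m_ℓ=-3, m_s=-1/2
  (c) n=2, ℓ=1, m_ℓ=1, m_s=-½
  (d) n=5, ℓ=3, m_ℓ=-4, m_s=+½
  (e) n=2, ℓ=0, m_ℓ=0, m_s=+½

(d) has |m_ℓ| = 4 > ℓ = 3, violating −ℓ ≤ m_ℓ ≤ ℓ.
The remaining sets (a), (b), (c), (e) satisfy all four rules.

(d)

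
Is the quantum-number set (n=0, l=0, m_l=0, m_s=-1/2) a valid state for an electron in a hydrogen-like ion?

No

The principal quantum number must be a positive integer (n ≥ 1), but here n = 0.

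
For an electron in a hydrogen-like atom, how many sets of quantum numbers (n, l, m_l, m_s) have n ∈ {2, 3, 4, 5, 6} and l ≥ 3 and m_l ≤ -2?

32

Count contributing orbitals for each principal shell:
n=4 → 2; n=5 → 5; n=6 → 9.
Orbitals: 2 + 5 + 9 = 16. Including both spin states (m_s = ±1/2) gives 2 × 16 = 32 states.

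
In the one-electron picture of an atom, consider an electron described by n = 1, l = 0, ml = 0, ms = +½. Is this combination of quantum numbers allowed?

Allowed

n = 1 is a positive integer. l = 0 satisfies 0 ≤ l ≤ n−1 = 0. ml = 0 lies in the range −l … +l (here 0). ms = +1/2 is one of ±1/2.
All four constraints are satisfied.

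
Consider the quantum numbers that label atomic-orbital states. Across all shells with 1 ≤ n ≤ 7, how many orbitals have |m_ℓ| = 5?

6

Go shell by shell, enumerating (ℓ, m_ℓ) with |m_ℓ| = 5:
n=6 → 2; n=7 → 4.
Total orbitals: 2 + 4 = 6.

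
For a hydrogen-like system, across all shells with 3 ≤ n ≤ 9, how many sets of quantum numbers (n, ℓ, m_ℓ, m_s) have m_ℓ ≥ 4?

70

Per-shell orbital counts meeting the constraint:
n=5 → 1; n=6 → 3; n=7 → 6; n=8 → 10; n=9 → 15.
Orbitals: 1 + 3 + 6 + 10 + 15 = 35. Including both spin states (m_s = ±1/2) gives 2 × 35 = 70 states.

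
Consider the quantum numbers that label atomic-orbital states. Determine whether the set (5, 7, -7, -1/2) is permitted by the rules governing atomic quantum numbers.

Invalid

The orbital quantum number must satisfy 0 ≤ ℓ ≤ n−1. With n = 5 the allowed ℓ values are 0, 1, 2, 3, 4, so ℓ = 7 is out of range.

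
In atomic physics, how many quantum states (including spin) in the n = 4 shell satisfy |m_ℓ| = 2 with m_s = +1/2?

4

The n = 4 shell has ℓ = 0 through 3; check each.
The (ℓ, m_ℓ) pairs meeting |m_ℓ| = 2 give: ℓ=2 → 2; ℓ=3 → 2.
Orbitals: 2 + 2 = 4. With m_s fixed to a single value there is one state per orbital, giving 4 states.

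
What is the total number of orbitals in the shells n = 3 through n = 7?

135

Shell n has n² orbitals: 3²=9 + 4²=16 + 5²=25 + 6²=36 + 7²=49 = 135 orbitals.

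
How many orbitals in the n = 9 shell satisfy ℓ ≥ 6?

With n = 9 the allowed ℓ are 0, 1, …, 8.
Orbitals with ℓ ≥ 6, by ℓ: ℓ=6 → 13; ℓ=7 → 15; ℓ=8 → 17.
Total orbitals: 13 + 15 + 17 = 45.

45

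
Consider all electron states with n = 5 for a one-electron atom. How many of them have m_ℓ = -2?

Per ℓ-value: ℓ=2 → 1; ℓ=3 → 1; ℓ=4 → 1.
Orbitals: 1 + 1 + 1 = 3. Each orbital carries two spin states, so 3 × 2 = 6 states.

6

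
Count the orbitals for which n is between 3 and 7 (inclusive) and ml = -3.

Work shell by shell — for each n, count the (l, ml) pairs that satisfy ml = -3:
n=4 → 1; n=5 → 2; n=6 → 3; n=7 → 4.
Total orbitals: 1 + 2 + 3 + 4 = 10.

10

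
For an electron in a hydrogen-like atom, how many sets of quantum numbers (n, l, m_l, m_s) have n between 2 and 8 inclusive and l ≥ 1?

Treat each shell separately and count matching orbitals:
n=2 → 3; n=3 → 8; n=4 → 15; n=5 → 24; n=6 → 35; n=7 → 48; n=8 → 63.
Orbitals: 3 + 8 + 15 + 24 + 35 + 48 + 63 = 196. Including both spin states (m_s = ±1/2) gives 2 × 196 = 392 states.

392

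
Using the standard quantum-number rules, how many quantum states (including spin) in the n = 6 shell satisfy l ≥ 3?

54

The (l, m_l) pairs meeting l ≥ 3 give: l=3 → 7; l=4 → 9; l=5 → 11.
Orbitals: 7 + 9 + 11 = 27. Each orbital carries two spin states, so 27 × 2 = 54 states.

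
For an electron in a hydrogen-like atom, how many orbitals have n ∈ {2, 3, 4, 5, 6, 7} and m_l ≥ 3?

20

Work shell by shell — for each n, count the (l, m_l) pairs that satisfy m_l ≥ 3:
n=4 → 1; n=5 → 3; n=6 → 6; n=7 → 10.
Total orbitals: 1 + 3 + 6 + 10 = 20.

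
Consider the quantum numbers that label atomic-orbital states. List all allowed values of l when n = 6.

l is an integer with 0 ≤ l ≤ n−1, so for n = 6: l = 0, 1, 2, 3, 4, 5.

0, 1, 2, 3, 4, 5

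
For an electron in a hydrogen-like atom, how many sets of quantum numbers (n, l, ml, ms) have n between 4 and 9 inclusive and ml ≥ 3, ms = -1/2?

For each n in the range, tally the orbitals obeying ml ≥ 3:
n=4 → 1; n=5 → 3; n=6 → 6; n=7 → 10; n=8 → 15; n=9 → 21.
Orbitals: 1 + 3 + 6 + 10 + 15 + 21 = 56. With ms fixed to -1/2 there is one state per orbital, so 56 states.

56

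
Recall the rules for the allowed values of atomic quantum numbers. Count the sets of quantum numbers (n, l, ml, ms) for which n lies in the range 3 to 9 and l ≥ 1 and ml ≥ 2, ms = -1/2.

Count contributing orbitals for each principal shell:
n=3 → 1; n=4 → 3; n=5 → 6; n=6 → 10; n=7 → 15; n=8 → 21; n=9 → 28.
Orbitals: 1 + 3 + 6 + 10 + 15 + 21 + 28 = 84. With ms fixed to -1/2 there is one state per orbital, so 84 states.

84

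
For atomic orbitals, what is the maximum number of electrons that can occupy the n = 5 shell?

A shell holds 2n² electrons: 2 × 5² = 2 × 25 = 50.

50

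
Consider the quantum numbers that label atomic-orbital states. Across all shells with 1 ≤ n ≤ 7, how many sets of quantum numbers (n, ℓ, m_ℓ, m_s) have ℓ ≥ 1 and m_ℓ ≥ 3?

40

Go shell by shell, enumerating (ℓ, m_ℓ) with ℓ ≥ 1 and m_ℓ ≥ 3:
n=4 → 1; n=5 → 3; n=6 → 6; n=7 → 10.
Orbitals: 1 + 3 + 6 + 10 = 20. Including both spin states (m_s = ±1/2) gives 2 × 20 = 40 states.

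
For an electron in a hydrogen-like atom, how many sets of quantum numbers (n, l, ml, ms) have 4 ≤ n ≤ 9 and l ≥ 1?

530

Per-shell orbital counts meeting the constraint:
n=4 → 15; n=5 → 24; n=6 → 35; n=7 → 48; n=8 → 63; n=9 → 80.
Orbitals: 15 + 24 + 35 + 48 + 63 + 80 = 265. Including both spin states (ms = ±1/2) gives 2 × 265 = 530 states.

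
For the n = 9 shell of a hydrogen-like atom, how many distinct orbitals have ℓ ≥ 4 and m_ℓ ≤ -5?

10

The n = 9 shell has ℓ = 0 through 8; check each.
Contributions: ℓ=5 → 1; ℓ=6 → 2; ℓ=7 → 3; ℓ=8 → 4.
Total orbitals: 1 + 2 + 3 + 4 = 10.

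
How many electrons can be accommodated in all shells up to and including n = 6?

182

Total orbitals = 1² + 2² + 3² + 4² + 5² + 6² = 91. Doubling for spin gives 182 electrons.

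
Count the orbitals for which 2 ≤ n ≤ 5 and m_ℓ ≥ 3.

4

Go shell by shell, enumerating (ℓ, m_ℓ) with m_ℓ ≥ 3:
n=4 → 1; n=5 → 3.
Total orbitals: 1 + 3 = 4.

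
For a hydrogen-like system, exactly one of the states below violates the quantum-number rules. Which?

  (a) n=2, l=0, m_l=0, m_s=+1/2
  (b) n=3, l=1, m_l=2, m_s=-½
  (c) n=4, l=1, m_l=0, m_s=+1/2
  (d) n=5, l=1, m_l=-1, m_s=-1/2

(b)

(b) has |m_l| = 2 > l = 1, violating −l ≤ m_l ≤ l.
The remaining sets (a), (c), (d) satisfy all four rules.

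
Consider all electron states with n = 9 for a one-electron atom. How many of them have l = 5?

For n = 9, l ranges over 0 … 8.
The (l, m_l) pairs meeting l = 5 give: l=5 → 11.
Orbitals: 11. Each orbital carries two spin states, so 11 × 2 = 22 states.

22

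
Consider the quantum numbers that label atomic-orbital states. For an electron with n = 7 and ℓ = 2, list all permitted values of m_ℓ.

m_ℓ takes every integer from −ℓ to +ℓ. With ℓ = 2 that gives the 5 values -2, -1, 0, 1, 2.

-2, -1, 0, 1, 2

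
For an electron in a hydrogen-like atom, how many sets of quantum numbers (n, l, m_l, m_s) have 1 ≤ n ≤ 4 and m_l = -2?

6

Go shell by shell, enumerating (l, m_l) with m_l = -2:
n=3 → 1; n=4 → 2.
Orbitals: 1 + 2 = 3. Including both spin states (m_s = ±1/2) gives 2 × 3 = 6 states.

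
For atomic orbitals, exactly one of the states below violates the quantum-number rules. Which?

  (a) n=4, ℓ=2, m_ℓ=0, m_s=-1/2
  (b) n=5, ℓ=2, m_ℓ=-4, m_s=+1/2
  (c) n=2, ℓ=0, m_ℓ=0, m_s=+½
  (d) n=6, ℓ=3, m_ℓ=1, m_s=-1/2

(b) has |m_ℓ| = 4 > ℓ = 2, violating −ℓ ≤ m_ℓ ≤ ℓ.
The remaining sets (a), (c), (d) satisfy all four rules.

(b)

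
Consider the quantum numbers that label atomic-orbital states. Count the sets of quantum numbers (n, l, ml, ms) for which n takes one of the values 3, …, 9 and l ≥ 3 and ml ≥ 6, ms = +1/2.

Go shell by shell, enumerating (l, ml) with l ≥ 3 and ml ≥ 6:
n=7 → 1; n=8 → 3; n=9 → 6.
Orbitals: 1 + 3 + 6 = 10. With ms fixed to +1/2 there is one state per orbital, so 10 states.

10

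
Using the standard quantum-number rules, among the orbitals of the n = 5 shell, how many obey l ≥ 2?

21

Per l-value: l=2 → 5; l=3 → 7; l=4 → 9.
Total orbitals: 5 + 7 + 9 = 21.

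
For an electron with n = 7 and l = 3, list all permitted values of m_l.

-3, -2, -1, 0, 1, 2, 3

m_l takes every integer from −l to +l. With l = 3 that gives the 7 values -3, -2, -1, 0, 1, 2, 3.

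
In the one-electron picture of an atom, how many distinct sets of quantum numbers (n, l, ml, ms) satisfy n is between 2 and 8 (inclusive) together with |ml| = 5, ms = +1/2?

Work shell by shell — for each n, count the (l, ml) pairs that satisfy |ml| = 5:
n=6 → 2; n=7 → 4; n=8 → 6.
Orbitals: 2 + 4 + 6 = 12. With ms fixed to +1/2 there is one state per orbital, so 12 states.

12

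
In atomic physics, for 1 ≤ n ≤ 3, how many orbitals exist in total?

14

Total orbitals = 1² + 2² + 3² = 14.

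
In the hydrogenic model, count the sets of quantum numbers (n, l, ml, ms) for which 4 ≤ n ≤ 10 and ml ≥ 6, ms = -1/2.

20

Count contributing orbitals for each principal shell:
n=7 → 1; n=8 → 3; n=9 → 6; n=10 → 10.
Orbitals: 1 + 3 + 6 + 10 = 20. With ms fixed to -1/2 there is one state per orbital, so 20 states.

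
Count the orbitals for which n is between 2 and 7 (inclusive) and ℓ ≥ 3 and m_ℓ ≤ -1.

Treat each shell separately and count matching orbitals:
n=4 → 3; n=5 → 7; n=6 → 12; n=7 → 18.
Total orbitals: 3 + 7 + 12 + 18 = 40.

40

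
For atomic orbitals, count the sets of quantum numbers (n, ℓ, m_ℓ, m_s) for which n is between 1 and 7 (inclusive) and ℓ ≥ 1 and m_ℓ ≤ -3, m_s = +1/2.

Per-shell orbital counts meeting the constraint:
n=4 → 1; n=5 → 3; n=6 → 6; n=7 → 10.
Orbitals: 1 + 3 + 6 + 10 = 20. With m_s fixed to +1/2 there is one state per orbital, so 20 states.

20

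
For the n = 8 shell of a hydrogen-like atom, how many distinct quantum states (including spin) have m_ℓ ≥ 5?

The (ℓ, m_ℓ) pairs meeting m_ℓ ≥ 5 give: ℓ=5 → 1; ℓ=6 → 2; ℓ=7 → 3.
Orbitals: 1 + 2 + 3 = 6. Each orbital carries two spin states, so 6 × 2 = 12 states.

12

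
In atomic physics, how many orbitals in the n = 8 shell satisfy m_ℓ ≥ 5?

The n = 8 shell has ℓ = 0 through 7; check each.
The (ℓ, m_ℓ) pairs meeting m_ℓ ≥ 5 give: ℓ=5 → 1; ℓ=6 → 2; ℓ=7 → 3.
Total orbitals: 1 + 2 + 3 = 6.

6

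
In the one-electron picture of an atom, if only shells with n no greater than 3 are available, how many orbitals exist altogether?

Total orbitals = 1² + 2² + 3² = 14.

14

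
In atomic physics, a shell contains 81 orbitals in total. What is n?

n² = 81 ⇒ n = 9.

n = 9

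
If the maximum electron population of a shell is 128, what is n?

2n² = 128 ⇒ n² = 64 ⇒ n = 8.

n = 8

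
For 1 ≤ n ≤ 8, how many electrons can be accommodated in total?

Total orbitals = 1² + 2² + 3² + 4² + 5² + 6² + 7² + 8² = 204. Doubling for spin gives 408 electrons.

408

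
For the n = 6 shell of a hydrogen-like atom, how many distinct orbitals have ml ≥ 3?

With n = 6 the allowed l are 0, 1, …, 5.
Contributions: l=3 → 1; l=4 → 2; l=5 → 3.
Total orbitals: 1 + 2 + 3 = 6.

6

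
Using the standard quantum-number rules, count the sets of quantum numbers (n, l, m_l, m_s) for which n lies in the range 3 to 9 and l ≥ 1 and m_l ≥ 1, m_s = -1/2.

Per-shell orbital counts meeting the constraint:
n=3 → 3; n=4 → 6; n=5 → 10; n=6 → 15; n=7 → 21; n=8 → 28; n=9 → 36.
Orbitals: 3 + 6 + 10 + 15 + 21 + 28 + 36 = 119. With m_s fixed to -1/2 there is one state per orbital, so 119 states.

119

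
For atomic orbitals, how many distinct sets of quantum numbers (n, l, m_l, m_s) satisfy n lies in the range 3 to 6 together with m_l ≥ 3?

20

Work shell by shell — for each n, count the (l, m_l) pairs that satisfy m_l ≥ 3:
n=4 → 1; n=5 → 3; n=6 → 6.
Orbitals: 1 + 3 + 6 = 10. Including both spin states (m_s = ±1/2) gives 2 × 10 = 20 states.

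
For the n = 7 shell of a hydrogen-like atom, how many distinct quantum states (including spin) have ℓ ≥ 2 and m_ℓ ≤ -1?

40

Contributions: ℓ=2 → 2; ℓ=3 → 3; ℓ=4 → 4; ℓ=5 → 5; ℓ=6 → 6.
Orbitals: 2 + 3 + 4 + 5 + 6 = 20. Each orbital carries two spin states, so 20 × 2 = 40 states.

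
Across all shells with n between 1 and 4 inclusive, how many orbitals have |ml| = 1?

12

Go shell by shell, enumerating (l, ml) with |ml| = 1:
n=2 → 2; n=3 → 4; n=4 → 6.
Total orbitals: 2 + 4 + 6 = 12.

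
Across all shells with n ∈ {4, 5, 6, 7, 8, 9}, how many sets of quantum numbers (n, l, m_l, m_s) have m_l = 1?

66

Per-shell orbital counts meeting the constraint:
n=4 → 3; n=5 → 4; n=6 → 5; n=7 → 6; n=8 → 7; n=9 → 8.
Orbitals: 3 + 4 + 5 + 6 + 7 + 8 = 33. Including both spin states (m_s = ±1/2) gives 2 × 33 = 66 states.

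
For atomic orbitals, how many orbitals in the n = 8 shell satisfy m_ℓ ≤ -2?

The n = 8 shell has ℓ = 0 through 7; check each.
Per ℓ-value: ℓ=2 → 1; ℓ=3 → 2; ℓ=4 → 3; ℓ=5 → 4; ℓ=6 → 5; ℓ=7 → 6.
Total orbitals: 1 + 2 + 3 + 4 + 5 + 6 = 21.

21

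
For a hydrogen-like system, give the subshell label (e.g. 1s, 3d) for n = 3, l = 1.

3p

l = 1 corresponds to the letter 'p', so the subshell is 3p.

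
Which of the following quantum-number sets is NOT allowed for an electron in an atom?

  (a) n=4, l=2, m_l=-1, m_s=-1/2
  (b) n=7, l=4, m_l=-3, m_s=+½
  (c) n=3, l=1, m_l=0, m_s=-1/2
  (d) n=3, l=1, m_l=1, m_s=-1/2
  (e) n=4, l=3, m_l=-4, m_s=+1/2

(e) has |m_l| = 4 > l = 3, violating −l ≤ m_l ≤ l.
The remaining sets (a), (b), (c), (d) satisfy all four rules.

(e)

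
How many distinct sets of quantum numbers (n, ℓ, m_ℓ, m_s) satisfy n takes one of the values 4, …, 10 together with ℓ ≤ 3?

Per-shell orbital counts meeting the constraint:
n=4 → 16; n=5 → 16; n=6 → 16; n=7 → 16; n=8 → 16; n=9 → 16; n=10 → 16.
Orbitals: 16 + 16 + 16 + 16 + 16 + 16 + 16 = 112. Including both spin states (m_s = ±1/2) gives 2 × 112 = 224 states.

224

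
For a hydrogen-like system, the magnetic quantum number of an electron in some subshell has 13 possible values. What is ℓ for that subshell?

ℓ = 6 (i)

m_ℓ ranges over 2ℓ+1 integers, so 2ℓ+1 = 13 ⇒ ℓ = 6.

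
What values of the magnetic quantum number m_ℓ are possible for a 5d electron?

-2, -1, 0, 1, 2

The 5d subshell has ℓ = 2, and m_ℓ takes every integer from −ℓ to +ℓ. With ℓ = 2 that gives the 5 values -2, -1, 0, 1, 2.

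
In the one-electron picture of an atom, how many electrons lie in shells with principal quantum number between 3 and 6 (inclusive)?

Shell n has n² orbitals: 3²=9 + 4²=16 + 5²=25 + 6²=36 = 86 orbitals.
Two spin states per orbital: 2 × 86 = 172 electrons.

172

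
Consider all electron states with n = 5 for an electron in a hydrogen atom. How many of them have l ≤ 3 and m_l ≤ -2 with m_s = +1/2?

The (l, m_l) pairs meeting l ≤ 3 and m_l ≤ -2 give: l=2 → 1; l=3 → 2.
Orbitals: 1 + 2 = 3. With m_s fixed to a single value there is one state per orbital, giving 3 states.

3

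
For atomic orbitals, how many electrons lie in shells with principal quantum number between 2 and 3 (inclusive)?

26

Shell n has n² orbitals: 2²=4 + 3²=9 = 13 orbitals.
Two spin states per orbital: 2 × 13 = 26 electrons.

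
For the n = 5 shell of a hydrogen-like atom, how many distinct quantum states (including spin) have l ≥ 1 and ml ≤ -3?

Go through l = 0, …, 4 (the values permitted for n = 5).
Per l-value: l=3 → 1; l=4 → 2.
Orbitals: 1 + 2 = 3. Each orbital carries two spin states, so 3 × 2 = 6 states.

6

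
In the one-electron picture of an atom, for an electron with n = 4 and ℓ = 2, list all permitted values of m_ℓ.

-2, -1, 0, 1, 2

m_ℓ takes every integer from −ℓ to +ℓ. With ℓ = 2 that gives the 5 values -2, -1, 0, 1, 2.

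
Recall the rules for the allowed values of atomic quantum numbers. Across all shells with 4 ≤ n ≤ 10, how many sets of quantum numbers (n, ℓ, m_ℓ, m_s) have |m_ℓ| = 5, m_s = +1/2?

30

Treat each shell separately and count matching orbitals:
n=6 → 2; n=7 → 4; n=8 → 6; n=9 → 8; n=10 → 10.
Orbitals: 2 + 4 + 6 + 8 + 10 = 30. With m_s fixed to +1/2 there is one state per orbital, so 30 states.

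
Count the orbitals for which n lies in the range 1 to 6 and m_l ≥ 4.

4

Treat each shell separately and count matching orbitals:
n=5 → 1; n=6 → 3.
Total orbitals: 1 + 3 = 4.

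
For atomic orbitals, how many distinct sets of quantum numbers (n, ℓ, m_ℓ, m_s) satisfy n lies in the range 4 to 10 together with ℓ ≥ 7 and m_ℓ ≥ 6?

32

Per-shell orbital counts meeting the constraint:
n=8 → 2; n=9 → 5; n=10 → 9.
Orbitals: 2 + 5 + 9 = 16. Including both spin states (m_s = ±1/2) gives 2 × 16 = 32 states.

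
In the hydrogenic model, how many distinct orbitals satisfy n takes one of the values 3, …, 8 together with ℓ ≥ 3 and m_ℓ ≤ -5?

Work shell by shell — for each n, count the (ℓ, m_ℓ) pairs that satisfy ℓ ≥ 3 and m_ℓ ≤ -5:
n=6 → 1; n=7 → 3; n=8 → 6.
Total orbitals: 1 + 3 + 6 = 10.

10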